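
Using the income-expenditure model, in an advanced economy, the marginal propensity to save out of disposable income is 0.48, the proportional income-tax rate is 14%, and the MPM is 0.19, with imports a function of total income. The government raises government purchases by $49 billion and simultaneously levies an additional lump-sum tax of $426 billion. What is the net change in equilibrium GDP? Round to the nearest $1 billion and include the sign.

−$232 billion

MPC = 1 − MPS = 1 − 0.48 = 0.52.
Expenditure multiplier = 1/(1 − c(1−t) + m) = 1/(1 − 0.52×0.86 + 0.19) = 1/0.7428 ≈ 1.346.
ΔG contributes k·ΔG = (+$49 billion) / 0.7428 ≈ +$66 billion.
ΔT of +$426 billion changes first-round spending by −c·ΔT = −$221.52 billion, contributing k·(−c·ΔT) = (−$221.52 billion) / 0.7428 ≈ −$298.2 billion.
Net ΔY = k(ΔG − c·ΔT) = (−$172.52 billion) / 0.7428 ≈ −$232 billion.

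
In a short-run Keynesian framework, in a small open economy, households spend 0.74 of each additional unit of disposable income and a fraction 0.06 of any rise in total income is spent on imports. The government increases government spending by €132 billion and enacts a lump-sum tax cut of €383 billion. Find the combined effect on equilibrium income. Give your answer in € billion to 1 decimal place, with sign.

Expenditure multiplier = 1/(1 − c + m) = 1/(1 − 0.74 + 0.06) = 1/0.32 = 3.125.
ΔG contributes k·ΔG = (+€132 billion) / 0.32 = +€412.5 billion.
ΔT of −€383 billion changes first-round spending by −c·ΔT = +€283.42 billion, contributing k·(−c·ΔT) = (+€283.42 billion) / 0.32 ≈ +€885.7 billion.
Net ΔY = k(ΔG − c·ΔT) = (+€415.42 billion) / 0.32 ≈ +€1,298.2 billion.

+€1,298.2 billion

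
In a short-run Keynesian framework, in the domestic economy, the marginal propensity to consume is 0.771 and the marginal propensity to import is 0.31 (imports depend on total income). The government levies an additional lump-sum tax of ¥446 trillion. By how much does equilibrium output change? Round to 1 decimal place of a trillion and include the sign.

−¥638.0 trillion

A lump-sum tax change of +¥446 trillion shifts disposable income by −¥446 trillion; first-round consumption changes by −c × ΔT = −0.771 × (+¥446 trillion) = −¥343.866 trillion.
Expenditure multiplier = 1/(1 − c + m) = 1/(1 − 0.771 + 0.31) = 1/0.539 ≈ 1.855.
The tax multiplier is −c × k ≈ −1.43, so ΔY = k × (−c·ΔT) = (−¥343.866 trillion) / 0.539 ≈ −¥638 trillion.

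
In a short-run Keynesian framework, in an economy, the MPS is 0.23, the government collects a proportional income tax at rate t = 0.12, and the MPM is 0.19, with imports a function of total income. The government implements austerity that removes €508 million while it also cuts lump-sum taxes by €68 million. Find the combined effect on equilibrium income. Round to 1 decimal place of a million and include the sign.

−€889.2 million

MPC = 1 − MPS = 1 − 0.23 = 0.77.
Expenditure multiplier = 1/(1 − c(1−t) + m) = 1/(1 − 0.77×0.88 + 0.19) = 1/0.5124 ≈ 1.952.
ΔG contributes k·ΔG = (−€508 million) / 0.5124 ≈ −€991.4 million.
ΔT of −€68 million changes first-round spending by −c·ΔT = +€52.36 million, contributing k·(−c·ΔT) = (+€52.36 million) / 0.5124 ≈ +€102.2 million.
Net ΔY = k(ΔG − c·ΔT) = (−€455.64 million) / 0.5124 ≈ −€889.2 million.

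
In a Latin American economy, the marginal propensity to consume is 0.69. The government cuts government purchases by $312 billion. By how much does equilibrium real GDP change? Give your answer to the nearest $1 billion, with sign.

−$1,006 billion

Expenditure multiplier = 1/(1 − MPC) = 1/(1 − 0.69) = 1/0.31 ≈ 3.226.
ΔY = k × ΔG = (−$312 billion) / 0.31 ≈ −$1,006 billion.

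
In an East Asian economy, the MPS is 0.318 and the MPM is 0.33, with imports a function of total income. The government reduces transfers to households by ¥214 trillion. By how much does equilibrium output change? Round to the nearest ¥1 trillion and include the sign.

−¥225 trillion

MPC = 1 − MPS = 1 − 0.318 = 0.682.
The transfer change shifts disposable income by −¥214 trillion, so first-round consumption changes by c·ΔTR = 0.682 × (−¥214 trillion) = −¥145.948 trillion.
Expenditure multiplier = 1/(1 − c + m) = 1/(1 − 0.682 + 0.33) = 1/0.648 ≈ 1.543.
The transfer multiplier is c × k ≈ 1.052, so ΔY = k × (c·ΔTR) = (−¥145.948 trillion) / 0.648 ≈ −¥225 trillion.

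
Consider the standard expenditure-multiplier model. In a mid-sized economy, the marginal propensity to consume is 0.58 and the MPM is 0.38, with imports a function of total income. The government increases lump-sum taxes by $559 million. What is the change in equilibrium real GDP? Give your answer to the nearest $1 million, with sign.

−$405 million

A lump-sum tax change of +$559 million shifts disposable income by −$559 million; first-round consumption changes by −c × ΔT = −0.58 × (+$559 million) = −$324.22 million.
Expenditure multiplier = 1/(1 − c + m) = 1/(1 − 0.58 + 0.38) = 1/0.8 = 1.25.
The tax multiplier is −c × k = −0.725, so ΔY = k × (−c·ΔT) = (−$324.22 million) / 0.8 ≈ −$405 million.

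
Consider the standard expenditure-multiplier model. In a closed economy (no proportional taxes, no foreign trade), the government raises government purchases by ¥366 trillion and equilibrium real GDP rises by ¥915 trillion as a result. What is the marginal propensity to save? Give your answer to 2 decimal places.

Implied spending multiplier k = ΔY/ΔG = 915/366 = 2.5.
Since k = 1/(1 − MPC), MPC = 1 − 1/k = 1 − ΔG/ΔY = 1 − 366/915 = 0.60.
MPS = 1 − MPC = 0.40.

0.40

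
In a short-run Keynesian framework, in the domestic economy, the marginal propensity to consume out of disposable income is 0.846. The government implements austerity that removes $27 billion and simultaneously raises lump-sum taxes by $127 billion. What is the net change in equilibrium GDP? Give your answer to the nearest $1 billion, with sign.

−$873 billion

Expenditure multiplier = 1/(1 − MPC) = 1/(1 − 0.846) = 1/0.154 ≈ 6.494.
ΔG contributes k·ΔG = (−$27 billion) / 0.154 ≈ −$175.3 billion.
ΔT of +$127 billion changes first-round spending by −c·ΔT = −$107.442 billion, contributing k·(−c·ΔT) = (−$107.442 billion) / 0.154 ≈ −$697.7 billion.
Net ΔY = k(ΔG − c·ΔT) = (−$134.442 billion) / 0.154 = −$873 billion.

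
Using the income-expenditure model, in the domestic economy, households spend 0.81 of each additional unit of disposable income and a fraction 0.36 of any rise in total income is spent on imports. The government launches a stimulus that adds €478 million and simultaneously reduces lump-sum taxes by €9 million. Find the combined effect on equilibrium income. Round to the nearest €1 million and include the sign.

+€882 million

Expenditure multiplier = 1/(1 − c + m) = 1/(1 − 0.81 + 0.36) = 1/0.55 ≈ 1.818.
ΔG contributes k·ΔG = (+€478 million) / 0.55 ≈ +€869.1 million.
ΔT of −€9 million changes first-round spending by −c·ΔT = +€7.29 million, contributing k·(−c·ΔT) = (+€7.29 million) / 0.55 ≈ +€13.3 million.
Net ΔY = k(ΔG − c·ΔT) = (+€485.29 million) / 0.55 ≈ +€882 million.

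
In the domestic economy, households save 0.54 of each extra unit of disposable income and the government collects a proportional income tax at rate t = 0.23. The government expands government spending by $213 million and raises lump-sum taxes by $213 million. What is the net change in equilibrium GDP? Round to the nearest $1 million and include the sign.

MPC = 1 − MPS = 1 − 0.54 = 0.46.
Expenditure multiplier = 1/(1 − c(1−t)) = 1/(1 − 0.46×0.77) = 1/0.6458 ≈ 1.548.
ΔG contributes k·ΔG = (+$213 million) / 0.6458 ≈ +$329.8 million.
ΔT of +$213 million changes first-round spending by −c·ΔT = −$97.98 million, contributing k·(−c·ΔT) = (−$97.98 million) / 0.6458 ≈ −$151.7 million.
Net ΔY = k(ΔG − c·ΔT) = (+$115.02 million) / 0.6458 ≈ +$178 million.

+$178 million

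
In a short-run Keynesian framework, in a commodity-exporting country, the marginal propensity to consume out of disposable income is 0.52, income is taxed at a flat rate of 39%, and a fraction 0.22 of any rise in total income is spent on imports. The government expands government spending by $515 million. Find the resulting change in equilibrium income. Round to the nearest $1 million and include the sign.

Government-spending multiplier = 1/(1 − c(1−t) + m) = 1/(1 − 0.52×0.61 + 0.22) = 1/0.9028 ≈ 1.108.
ΔY = k × ΔG = (+$515 million) / 0.9028 ≈ +$570 million.

+$570 million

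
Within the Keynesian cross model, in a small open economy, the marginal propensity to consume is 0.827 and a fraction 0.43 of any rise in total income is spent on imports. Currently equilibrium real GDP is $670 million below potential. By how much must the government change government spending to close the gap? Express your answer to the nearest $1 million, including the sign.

Spending multiplier = 1/(1 − c + m) = 1/(1 − 0.827 + 0.43) = 1/0.603 ≈ 1.658.
Need ΔY = +$670 million, so ΔG = ΔY/k = (+$670 million) × 0.603 ≈ +$404 million.
The government should increase government spending by $404 million.

+$404 million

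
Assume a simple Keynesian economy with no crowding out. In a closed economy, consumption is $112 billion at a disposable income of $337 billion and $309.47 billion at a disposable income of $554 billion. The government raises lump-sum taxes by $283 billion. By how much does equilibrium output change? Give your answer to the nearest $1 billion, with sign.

−$2,861 billion

MPC = ΔC/ΔYd = (309.47 − 112)/(554 − 337) = 197.47/217 = 0.91.
A lump-sum tax change of +$283 billion shifts disposable income by −$283 billion; first-round consumption changes by −c × ΔT = −0.91 × (+$283 billion) = −$257.53 billion.
Expenditure multiplier = 1/(1 − MPC) = 1/(1 − 0.91) = 1/0.09 ≈ 11.111.
The tax multiplier is −c × k ≈ −10.111, so ΔY = k × (−c·ΔT) = (−$257.53 billion) / 0.09 ≈ −$2,861 billion.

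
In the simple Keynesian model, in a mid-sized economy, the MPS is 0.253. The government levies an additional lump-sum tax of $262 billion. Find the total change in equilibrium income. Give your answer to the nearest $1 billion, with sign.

−$774 billion

MPC = 1 − MPS = 1 − 0.253 = 0.747.
A lump-sum tax change of +$262 billion shifts disposable income by −$262 billion; first-round consumption changes by −c × ΔT = −0.747 × (+$262 billion) = −$195.714 billion.
Expenditure multiplier = 1/(1 − MPC) = 1/(1 − 0.747) = 1/0.253 ≈ 3.953.
The tax multiplier is −c × k ≈ −2.953, so ΔY = k × (−c·ΔT) = (−$195.714 billion) / 0.253 ≈ −$774 billion.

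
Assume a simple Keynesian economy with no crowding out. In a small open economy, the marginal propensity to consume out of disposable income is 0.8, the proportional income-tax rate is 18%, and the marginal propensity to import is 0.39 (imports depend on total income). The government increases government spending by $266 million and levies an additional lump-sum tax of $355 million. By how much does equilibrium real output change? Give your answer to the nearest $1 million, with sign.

−$25 million

Expenditure multiplier = 1/(1 − c(1−t) + m) = 1/(1 − 0.8×0.82 + 0.39) = 1/0.734 ≈ 1.362.
ΔG contributes k·ΔG = (+$266 million) / 0.734 ≈ +$362.4 million.
ΔT of +$355 million changes first-round spending by −c·ΔT = −$284 million, contributing k·(−c·ΔT) = (−$284 million) / 0.734 ≈ −$386.9 million.
Net ΔY = k(ΔG − c·ΔT) = (−$18 million) / 0.734 ≈ −$25 million.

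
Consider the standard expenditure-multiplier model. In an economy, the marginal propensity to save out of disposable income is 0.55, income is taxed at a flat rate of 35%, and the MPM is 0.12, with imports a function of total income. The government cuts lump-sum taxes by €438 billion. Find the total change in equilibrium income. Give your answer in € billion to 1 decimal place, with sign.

MPC = 1 − MPS = 1 − 0.55 = 0.45.
A lump-sum tax change of −€438 billion shifts disposable income by +€438 billion; first-round consumption changes by −c × ΔT = −0.45 × (−€438 billion) = +€197.1 billion.
Expenditure multiplier = 1/(1 − c(1−t) + m) = 1/(1 − 0.45×0.65 + 0.12) = 1/0.8275 ≈ 1.208.
The tax multiplier is −c × k ≈ −0.544, so ΔY = k × (−c·ΔT) = (+€197.1 billion) / 0.8275 ≈ +€238.2 billion.

+€238.2 billion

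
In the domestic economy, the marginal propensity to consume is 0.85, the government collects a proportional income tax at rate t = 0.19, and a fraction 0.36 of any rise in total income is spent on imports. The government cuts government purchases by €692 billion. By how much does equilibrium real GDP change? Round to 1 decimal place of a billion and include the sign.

Government-spending multiplier = 1/(1 − c(1−t) + m) = 1/(1 − 0.85×0.81 + 0.36) = 1/0.6715 ≈ 1.489.
ΔY = k × ΔG = (−€692 billion) / 0.6715 ≈ −€1,030.5 billion.

−€1,030.5 billion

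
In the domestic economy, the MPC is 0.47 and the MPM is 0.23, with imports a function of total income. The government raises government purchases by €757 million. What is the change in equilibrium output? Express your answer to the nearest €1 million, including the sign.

+€996 million

Government-spending multiplier = 1/(1 − c + m) = 1/(1 − 0.47 + 0.23) = 1/0.76 ≈ 1.316.
ΔY = k × ΔG = (+€757 million) / 0.76 ≈ +€996 million.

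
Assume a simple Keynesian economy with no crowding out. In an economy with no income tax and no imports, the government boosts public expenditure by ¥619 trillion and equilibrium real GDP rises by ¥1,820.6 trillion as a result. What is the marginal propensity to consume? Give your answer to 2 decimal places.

Implied spending multiplier k = ΔY/ΔG = 1,820.6/619 ≈ 2.9412.
Since k = 1/(1 − MPC), MPC = 1 − 1/k = 1 − ΔG/ΔY = 1 − 619/1,820.6 ≈ 0.66.

0.66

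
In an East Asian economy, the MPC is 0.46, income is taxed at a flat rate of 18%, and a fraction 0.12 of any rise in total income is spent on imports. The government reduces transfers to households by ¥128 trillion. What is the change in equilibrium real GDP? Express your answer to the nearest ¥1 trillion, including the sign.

−¥79 trillion

The transfer change shifts disposable income by −¥128 trillion, so first-round consumption changes by c·ΔTR = 0.46 × (−¥128 trillion) = −¥58.88 trillion.
Expenditure multiplier = 1/(1 − c(1−t) + m) = 1/(1 − 0.46×0.82 + 0.12) = 1/0.7428 ≈ 1.346.
The transfer multiplier is c × k ≈ 0.619, so ΔY = k × (c·ΔTR) = (−¥58.88 trillion) / 0.7428 ≈ −¥79 trillion.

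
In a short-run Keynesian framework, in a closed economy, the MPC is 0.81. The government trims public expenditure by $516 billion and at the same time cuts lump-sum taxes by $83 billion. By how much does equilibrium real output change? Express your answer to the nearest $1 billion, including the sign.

Expenditure multiplier = 1/(1 − MPC) = 1/(1 − 0.81) = 1/0.19 ≈ 5.263.
ΔG contributes k·ΔG = (−$516 billion) / 0.19 ≈ −$2,715.8 billion.
ΔT of −$83 billion changes first-round spending by −c·ΔT = +$67.23 billion, contributing k·(−c·ΔT) = (+$67.23 billion) / 0.19 ≈ +$353.8 billion.
Net ΔY = k(ΔG − c·ΔT) = (−$448.77 billion) / 0.19 ≈ −$2,362 billion.

−$2,362 billion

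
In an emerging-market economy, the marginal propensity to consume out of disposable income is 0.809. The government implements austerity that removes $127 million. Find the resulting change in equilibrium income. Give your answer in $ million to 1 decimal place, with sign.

Government-spending multiplier = 1/(1 − MPC) = 1/(1 − 0.809) = 1/0.191 ≈ 5.236.
ΔY = k × ΔG = (−$127 million) / 0.191 ≈ −$664.9 million.

−$664.9 million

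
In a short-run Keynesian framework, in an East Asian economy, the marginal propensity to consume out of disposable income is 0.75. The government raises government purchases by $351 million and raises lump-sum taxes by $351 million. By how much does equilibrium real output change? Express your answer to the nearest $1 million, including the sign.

+$351 million

Expenditure multiplier = 1/(1 − MPC) = 1/(1 − 0.75) = 1/0.25 = 4.
ΔG contributes k·ΔG = (+$351 million) / 0.25 = +$1,404 million.
ΔT of +$351 million changes first-round spending by −c·ΔT = −$263.25 million, contributing k·(−c·ΔT) = (−$263.25 million) / 0.25 = −$1,053 million.
With ΔG = ΔT and no other leakages, the balanced-budget multiplier is 1, so ΔY = ΔG = +$351 million.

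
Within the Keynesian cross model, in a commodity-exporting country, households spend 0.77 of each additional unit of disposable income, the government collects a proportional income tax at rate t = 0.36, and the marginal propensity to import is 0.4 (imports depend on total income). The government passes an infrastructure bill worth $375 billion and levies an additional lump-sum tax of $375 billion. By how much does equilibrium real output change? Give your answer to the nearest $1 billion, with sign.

+$95 billion

Expenditure multiplier = 1/(1 − c(1−t) + m) = 1/(1 − 0.77×0.64 + 0.4) = 1/0.9072 ≈ 1.102.
ΔG contributes k·ΔG = (+$375 billion) / 0.9072 ≈ +$413.4 billion.
ΔT of +$375 billion changes first-round spending by −c·ΔT = −$288.75 billion, contributing k·(−c·ΔT) = (−$288.75 billion) / 0.9072 ≈ −$318.3 billion.
Net ΔY = k(ΔG − c·ΔT) = (+$86.25 billion) / 0.9072 ≈ +$95 billion.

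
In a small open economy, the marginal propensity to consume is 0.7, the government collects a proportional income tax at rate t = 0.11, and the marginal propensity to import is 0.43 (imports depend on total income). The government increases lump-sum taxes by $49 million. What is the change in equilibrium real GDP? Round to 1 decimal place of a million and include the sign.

−$42.5 million

A lump-sum tax change of +$49 million shifts disposable income by −$49 million; first-round consumption changes by −c × ΔT = −0.7 × (+$49 million) = −$34.3 million.
Expenditure multiplier = 1/(1 − c(1−t) + m) = 1/(1 − 0.7×0.89 + 0.43) = 1/0.807 ≈ 1.239.
The tax multiplier is −c × k ≈ −0.867, so ΔY = k × (−c·ΔT) = (−$34.3 million) / 0.807 ≈ −$42.5 million.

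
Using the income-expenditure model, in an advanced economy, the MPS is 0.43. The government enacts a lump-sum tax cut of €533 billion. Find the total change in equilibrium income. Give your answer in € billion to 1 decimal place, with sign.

MPC = 1 − MPS = 1 − 0.43 = 0.57.
A lump-sum tax change of −€533 billion shifts disposable income by +€533 billion; first-round consumption changes by −c × ΔT = −0.57 × (−€533 billion) = +€303.81 billion.
Expenditure multiplier = 1/(1 − MPC) = 1/(1 − 0.57) = 1/0.43 ≈ 2.326.
The tax multiplier is −c × k ≈ −1.326, so ΔY = k × (−c·ΔT) = (+€303.81 billion) / 0.43 ≈ +€706.5 billion.

+€706.5 billion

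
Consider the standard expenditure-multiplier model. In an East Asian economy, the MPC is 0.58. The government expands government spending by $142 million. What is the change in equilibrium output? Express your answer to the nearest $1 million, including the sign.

Expenditure multiplier = 1/(1 − MPC) = 1/(1 − 0.58) = 1/0.42 ≈ 2.381.
ΔY = k × ΔG = (+$142 million) / 0.42 ≈ +$338 million.

+$338 million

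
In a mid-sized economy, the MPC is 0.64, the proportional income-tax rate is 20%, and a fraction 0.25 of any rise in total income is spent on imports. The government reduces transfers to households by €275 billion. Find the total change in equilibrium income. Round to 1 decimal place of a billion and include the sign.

−€238.5 billion

The transfer change shifts disposable income by −€275 billion, so first-round consumption changes by c·ΔTR = 0.64 × (−€275 billion) = −€176 billion.
Expenditure multiplier = 1/(1 − c(1−t) + m) = 1/(1 − 0.64×0.8 + 0.25) = 1/0.738 ≈ 1.355.
The transfer multiplier is c × k ≈ 0.867, so ΔY = k × (c·ΔTR) = (−€176 billion) / 0.738 ≈ −€238.5 billion.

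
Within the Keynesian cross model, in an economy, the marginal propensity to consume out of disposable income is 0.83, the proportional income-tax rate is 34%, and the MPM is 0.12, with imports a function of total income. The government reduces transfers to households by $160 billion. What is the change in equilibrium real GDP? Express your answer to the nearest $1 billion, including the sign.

−$232 billion

The transfer change shifts disposable income by −$160 billion, so first-round consumption changes by c·ΔTR = 0.83 × (−$160 billion) = −$132.8 billion.
Expenditure multiplier = 1/(1 − c(1−t) + m) = 1/(1 − 0.83×0.66 + 0.12) = 1/0.5722 ≈ 1.748.
The transfer multiplier is c × k ≈ 1.451, so ΔY = k × (c·ΔTR) = (−$132.8 billion) / 0.5722 ≈ −$232 billion.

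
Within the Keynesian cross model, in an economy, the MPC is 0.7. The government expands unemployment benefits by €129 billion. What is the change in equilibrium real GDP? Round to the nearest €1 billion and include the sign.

The transfer change shifts disposable income by +€129 billion, so first-round consumption changes by c·ΔTR = 0.7 × (+€129 billion) = +€90.3 billion.
Expenditure multiplier = 1/(1 − MPC) = 1/(1 − 0.7) = 1/0.3 ≈ 3.333.
The transfer multiplier is c × k ≈ 2.333, so ΔY = k × (c·ΔTR) = (+€90.3 billion) / 0.3 = +€301 billion.

+€301 billion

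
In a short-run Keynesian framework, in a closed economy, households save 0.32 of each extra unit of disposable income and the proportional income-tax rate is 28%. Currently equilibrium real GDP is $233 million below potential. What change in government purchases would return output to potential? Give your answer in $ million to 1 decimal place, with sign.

+$118.9 million

MPC = 1 − MPS = 1 − 0.32 = 0.68.
Spending multiplier = 1/(1 − c(1−t)) = 1/(1 − 0.68×0.72) = 1/0.5104 ≈ 1.959.
Need ΔY = +$233 million, so ΔG = ΔY/k = (+$233 million) × 0.5104 ≈ +$118.9 million.
The government should increase government purchases by $118.9 million.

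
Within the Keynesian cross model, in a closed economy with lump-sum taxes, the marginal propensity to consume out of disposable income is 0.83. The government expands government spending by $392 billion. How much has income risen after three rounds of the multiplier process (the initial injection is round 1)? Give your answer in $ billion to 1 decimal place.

Round 1 adds ΔG = $392 billion; each later round is MPC = 0.83 times the previous.
After 3 rounds: 392 + 325.36 + 270.0488 = ΔG·(1 − c^3)/(1 − c) = 392 × (1 − 0.571787)/0.17 ≈ $987.4 billion.

$987.4 billion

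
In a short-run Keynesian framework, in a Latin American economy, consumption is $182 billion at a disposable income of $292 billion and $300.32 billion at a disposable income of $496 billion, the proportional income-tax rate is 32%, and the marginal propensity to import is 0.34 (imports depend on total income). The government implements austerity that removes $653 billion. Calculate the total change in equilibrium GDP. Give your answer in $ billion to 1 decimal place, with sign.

MPC = ΔC/ΔYd = (300.32 − 182)/(496 − 292) = 118.32/204 = 0.58.
Government-spending multiplier = 1/(1 − c(1−t) + m) = 1/(1 − 0.58×0.68 + 0.34) = 1/0.9456 ≈ 1.058.
ΔY = k × ΔG = (−$653 billion) / 0.9456 ≈ −$690.6 billion.

−$690.6 billion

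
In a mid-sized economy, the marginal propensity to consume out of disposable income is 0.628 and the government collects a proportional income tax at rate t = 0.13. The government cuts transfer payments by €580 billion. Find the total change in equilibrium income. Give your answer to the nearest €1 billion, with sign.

−€803 billion

The transfer change shifts disposable income by −€580 billion, so first-round consumption changes by c·ΔTR = 0.628 × (−€580 billion) = −€364.24 billion.
Expenditure multiplier = 1/(1 − c(1−t)) = 1/(1 − 0.628×0.87) = 1/0.45364 ≈ 2.204.
The transfer multiplier is c × k ≈ 1.384, so ΔY = k × (c·ΔTR) = (−€364.24 billion) / 0.45364 ≈ −€803 billion.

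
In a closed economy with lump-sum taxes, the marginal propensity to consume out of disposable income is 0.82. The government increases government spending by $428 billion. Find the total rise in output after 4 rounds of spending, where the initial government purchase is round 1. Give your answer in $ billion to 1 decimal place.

$1,302.7 billion

Round 1 adds ΔG = $428 billion; each later round is MPC = 0.82 times the previous.
After 4 rounds: 428 + 350.96 + 287.7872 + 235.985504 = ΔG·(1 − c^4)/(1 − c) = 428 × (1 − 0.45212176)/0.18 ≈ $1,302.7 billion.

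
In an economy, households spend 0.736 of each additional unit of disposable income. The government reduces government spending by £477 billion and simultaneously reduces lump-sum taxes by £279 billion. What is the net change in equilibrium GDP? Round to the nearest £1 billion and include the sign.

−£1,029 billion

Expenditure multiplier = 1/(1 − MPC) = 1/(1 − 0.736) = 1/0.264 ≈ 3.788.
ΔG contributes k·ΔG = (−£477 billion) / 0.264 ≈ −£1,806.8 billion.
ΔT of −£279 billion changes first-round spending by −c·ΔT = +£205.344 billion, contributing k·(−c·ΔT) = (+£205.344 billion) / 0.264 ≈ +£777.8 billion.
Net ΔY = k(ΔG − c·ΔT) = (−£271.656 billion) / 0.264 = −£1,029 billion.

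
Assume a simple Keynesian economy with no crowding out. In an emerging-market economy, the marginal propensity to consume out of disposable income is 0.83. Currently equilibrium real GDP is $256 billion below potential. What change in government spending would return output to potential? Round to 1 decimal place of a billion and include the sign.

Spending multiplier = 1/(1 − MPC) = 1/(1 − 0.83) = 1/0.17 ≈ 5.882.
Need ΔY = +$256 billion, so ΔG = ΔY/k = (+$256 billion) × 0.17 ≈ +$43.5 billion.
The government should increase government spending by $43.5 billion.

+$43.5 billion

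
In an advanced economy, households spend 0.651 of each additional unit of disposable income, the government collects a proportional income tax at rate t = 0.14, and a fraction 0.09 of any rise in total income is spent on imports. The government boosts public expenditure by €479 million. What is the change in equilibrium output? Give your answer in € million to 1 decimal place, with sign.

+€903.5 million

Expenditure multiplier = 1/(1 − c(1−t) + m) = 1/(1 − 0.651×0.86 + 0.09) = 1/0.53014 ≈ 1.886.
ΔY = k × ΔG = (+€479 million) / 0.53014 ≈ +€903.5 million.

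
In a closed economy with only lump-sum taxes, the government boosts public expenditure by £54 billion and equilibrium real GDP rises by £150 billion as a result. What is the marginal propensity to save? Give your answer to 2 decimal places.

0.36

Implied spending multiplier k = ΔY/ΔG = 150/54 ≈ 2.7778.
Since k = 1/(1 − MPC), MPC = 1 − 1/k = 1 − ΔG/ΔY = 1 − 54/150 = 0.64.
MPS = 1 − MPC = 0.36.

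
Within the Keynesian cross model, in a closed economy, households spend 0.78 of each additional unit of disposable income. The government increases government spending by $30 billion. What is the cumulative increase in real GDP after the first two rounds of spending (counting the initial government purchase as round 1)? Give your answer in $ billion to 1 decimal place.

$53.4 billion

Round 1 adds ΔG = $30 billion; each later round is MPC = 0.78 times the previous.
After 2 rounds: 30 + 23.4 = ΔG·(1 − c^2)/(1 − c) = 30 × (1 − 0.6084)/0.22 = $53.4 billion.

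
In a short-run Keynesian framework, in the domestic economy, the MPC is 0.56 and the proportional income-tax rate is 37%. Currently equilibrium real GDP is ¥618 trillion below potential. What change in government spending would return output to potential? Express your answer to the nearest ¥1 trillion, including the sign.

Spending multiplier = 1/(1 − c(1−t)) = 1/(1 − 0.56×0.63) = 1/0.6472 ≈ 1.545.
Need ΔY = +¥618 trillion, so ΔG = ΔY/k = (+¥618 trillion) × 0.6472 ≈ +¥400 trillion.
The government should increase government spending by ¥400 trillion.

+¥400 trillion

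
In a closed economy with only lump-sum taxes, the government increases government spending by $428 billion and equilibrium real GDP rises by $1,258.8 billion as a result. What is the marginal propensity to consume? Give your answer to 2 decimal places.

0.66

Implied spending multiplier k = ΔY/ΔG = 1,258.8/428 ≈ 2.9411.
Since k = 1/(1 − MPC), MPC = 1 − 1/k = 1 − ΔG/ΔY = 1 − 428/1,258.8 ≈ 0.66.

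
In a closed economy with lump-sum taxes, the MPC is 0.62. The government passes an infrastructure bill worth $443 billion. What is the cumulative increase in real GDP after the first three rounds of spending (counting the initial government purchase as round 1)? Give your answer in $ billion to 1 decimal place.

$887.9 billion

Round 1 adds ΔG = $443 billion; each later round is MPC = 0.62 times the previous.
After 3 rounds: 443 + 274.66 + 170.2892 = ΔG·(1 − c^3)/(1 − c) = 443 × (1 − 0.238328)/0.38 ≈ $887.9 billion.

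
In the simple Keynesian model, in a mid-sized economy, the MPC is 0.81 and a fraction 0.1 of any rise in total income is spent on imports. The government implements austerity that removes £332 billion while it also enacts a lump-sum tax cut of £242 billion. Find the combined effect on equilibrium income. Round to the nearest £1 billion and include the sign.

−£469 billion

Expenditure multiplier = 1/(1 − c + m) = 1/(1 − 0.81 + 0.1) = 1/0.29 ≈ 3.448.
ΔG contributes k·ΔG = (−£332 billion) / 0.29 ≈ −£1,144.8 billion.
ΔT of −£242 billion changes first-round spending by −c·ΔT = +£196.02 billion, contributing k·(−c·ΔT) = (+£196.02 billion) / 0.29 ≈ +£675.9 billion.
Net ΔY = k(ΔG − c·ΔT) = (−£135.98 billion) / 0.29 ≈ −£469 billion.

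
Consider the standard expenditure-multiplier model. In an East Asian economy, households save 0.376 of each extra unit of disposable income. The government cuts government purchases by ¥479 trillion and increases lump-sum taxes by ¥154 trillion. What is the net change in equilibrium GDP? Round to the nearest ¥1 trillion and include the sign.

−¥1,530 trillion

MPC = 1 − MPS = 1 − 0.376 = 0.624.
Expenditure multiplier = 1/(1 − MPC) = 1/(1 − 0.624) = 1/0.376 ≈ 2.66.
ΔG contributes k·ΔG = (−¥479 trillion) / 0.376 ≈ −¥1,273.9 trillion.
ΔT of +¥154 trillion changes first-round spending by −c·ΔT = −¥96.096 trillion, contributing k·(−c·ΔT) = (−¥96.096 trillion) / 0.376 ≈ −¥255.6 trillion.
Net ΔY = k(ΔG − c·ΔT) = (−¥575.096 trillion) / 0.376 ≈ −¥1,530 trillion.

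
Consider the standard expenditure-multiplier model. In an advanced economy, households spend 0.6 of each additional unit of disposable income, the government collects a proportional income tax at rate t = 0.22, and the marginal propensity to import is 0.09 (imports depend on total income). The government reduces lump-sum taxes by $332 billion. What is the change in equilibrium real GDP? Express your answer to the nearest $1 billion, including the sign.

+$320 billion

A lump-sum tax change of −$332 billion shifts disposable income by +$332 billion; first-round consumption changes by −c × ΔT = −0.6 × (−$332 billion) = +$199.2 billion.
Expenditure multiplier = 1/(1 − c(1−t) + m) = 1/(1 − 0.6×0.78 + 0.09) = 1/0.622 ≈ 1.608.
The tax multiplier is −c × k ≈ −0.965, so ΔY = k × (−c·ΔT) = (+$199.2 billion) / 0.622 ≈ +$320 billion.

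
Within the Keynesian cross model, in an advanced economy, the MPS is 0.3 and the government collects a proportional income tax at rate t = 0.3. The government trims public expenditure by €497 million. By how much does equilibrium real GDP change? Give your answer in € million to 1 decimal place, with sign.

−€974.5 million

MPC = 1 − MPS = 1 − 0.3 = 0.7.
Government-spending multiplier = 1/(1 − c(1−t)) = 1/(1 − 0.7×0.7) = 1/0.51 ≈ 1.961.
ΔY = k × ΔG = (−€497 million) / 0.51 ≈ −€974.5 million.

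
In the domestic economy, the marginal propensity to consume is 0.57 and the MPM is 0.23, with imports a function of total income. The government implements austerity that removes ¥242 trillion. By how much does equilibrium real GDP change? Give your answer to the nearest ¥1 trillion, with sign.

−¥367 trillion

Spending multiplier = 1/(1 − c + m) = 1/(1 − 0.57 + 0.23) = 1/0.66 ≈ 1.515.
ΔY = k × ΔG = (−¥242 trillion) / 0.66 ≈ −¥367 trillion.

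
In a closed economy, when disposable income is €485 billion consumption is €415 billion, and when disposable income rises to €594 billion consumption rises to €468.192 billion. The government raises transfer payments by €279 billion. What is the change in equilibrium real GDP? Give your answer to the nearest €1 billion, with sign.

+€266 billion

MPC = ΔC/ΔYd = (468.192 − 415)/(594 − 485) = 53.192/109 = 0.488.
The transfer change shifts disposable income by +€279 billion, so first-round consumption changes by c·ΔTR = 0.488 × (+€279 billion) = +€136.152 billion.
Expenditure multiplier = 1/(1 − MPC) = 1/(1 − 0.488) = 1/0.512 ≈ 1.953.
The transfer multiplier is c × k ≈ 0.953, so ΔY = k × (c·ΔTR) = (+€136.152 billion) / 0.512 ≈ +€266 billion.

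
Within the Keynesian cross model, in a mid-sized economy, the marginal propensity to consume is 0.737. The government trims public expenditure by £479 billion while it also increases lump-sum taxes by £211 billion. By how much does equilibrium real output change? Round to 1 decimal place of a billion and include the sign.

−£2,412.6 billion

Expenditure multiplier = 1/(1 − MPC) = 1/(1 − 0.737) = 1/0.263 ≈ 3.802.
ΔG contributes k·ΔG = (−£479 billion) / 0.263 ≈ −£1,821.3 billion.
ΔT of +£211 billion changes first-round spending by −c·ΔT = −£155.507 billion, contributing k·(−c·ΔT) = (−£155.507 billion) / 0.263 ≈ −£591.3 billion.
Net ΔY = k(ΔG − c·ΔT) = (−£634.507 billion) / 0.263 ≈ −£2,412.6 billion.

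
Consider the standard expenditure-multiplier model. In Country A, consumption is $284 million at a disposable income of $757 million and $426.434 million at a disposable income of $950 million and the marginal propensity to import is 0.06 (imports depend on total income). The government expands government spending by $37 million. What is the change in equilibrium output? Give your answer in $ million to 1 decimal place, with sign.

MPC = ΔC/ΔYd = (426.434 − 284)/(950 − 757) = 142.434/193 = 0.738.
Expenditure multiplier = 1/(1 − c + m) = 1/(1 − 0.738 + 0.06) = 1/0.322 ≈ 3.106.
ΔY = k × ΔG = (+$37 million) / 0.322 ≈ +$114.9 million.

+$114.9 million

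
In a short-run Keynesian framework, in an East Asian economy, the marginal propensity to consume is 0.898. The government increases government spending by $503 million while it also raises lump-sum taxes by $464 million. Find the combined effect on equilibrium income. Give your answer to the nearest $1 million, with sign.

Expenditure multiplier = 1/(1 − MPC) = 1/(1 − 0.898) = 1/0.102 ≈ 9.804.
ΔG contributes k·ΔG = (+$503 million) / 0.102 ≈ +$4,931.4 million.
ΔT of +$464 million changes first-round spending by −c·ΔT = −$416.672 million, contributing k·(−c·ΔT) = (−$416.672 million) / 0.102 ≈ −$4,085 million.
Net ΔY = k(ΔG − c·ΔT) = (+$86.328 million) / 0.102 ≈ +$846 million.

+$846 million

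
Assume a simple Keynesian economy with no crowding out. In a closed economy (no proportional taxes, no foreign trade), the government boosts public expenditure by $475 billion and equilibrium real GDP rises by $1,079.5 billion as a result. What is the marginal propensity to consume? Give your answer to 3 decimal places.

Implied spending multiplier k = ΔY/ΔG = 1,079.5/475 ≈ 2.2726.
Since k = 1/(1 − MPC), MPC = 1 − 1/k = 1 − ΔG/ΔY = 1 − 475/1,079.5 ≈ 0.560.

0.560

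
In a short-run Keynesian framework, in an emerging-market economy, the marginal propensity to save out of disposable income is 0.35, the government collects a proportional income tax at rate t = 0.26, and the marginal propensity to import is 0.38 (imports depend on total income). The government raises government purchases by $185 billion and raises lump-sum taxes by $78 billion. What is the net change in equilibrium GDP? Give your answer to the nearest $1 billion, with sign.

+$149 billion

MPC = 1 − MPS = 1 − 0.35 = 0.65.
Expenditure multiplier = 1/(1 − c(1−t) + m) = 1/(1 − 0.65×0.74 + 0.38) = 1/0.899 ≈ 1.112.
ΔG contributes k·ΔG = (+$185 billion) / 0.899 ≈ +$205.8 billion.
ΔT of +$78 billion changes first-round spending by −c·ΔT = −$50.7 billion, contributing k·(−c·ΔT) = (−$50.7 billion) / 0.899 ≈ −$56.4 billion.
Net ΔY = k(ΔG − c·ΔT) = (+$134.3 billion) / 0.899 ≈ +$149 billion.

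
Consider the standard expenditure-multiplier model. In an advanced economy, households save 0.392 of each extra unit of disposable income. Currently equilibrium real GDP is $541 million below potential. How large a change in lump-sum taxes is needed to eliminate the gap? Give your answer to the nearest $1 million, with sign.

MPC = 1 − MPS = 1 − 0.392 = 0.608.
Spending multiplier = 1/(1 − MPC) = 1/(1 − 0.608) = 1/0.392 ≈ 2.551.
Tax multiplier = −c·k = −0.608/0.392 ≈ −1.551. Need ΔY = +$541 million, so ΔT = ΔY/(−c·k) = −(+$541 million) × 0.392 / 0.608 ≈ −$349 million.
The government should cut lump-sum taxes by $349 million.

−$349 million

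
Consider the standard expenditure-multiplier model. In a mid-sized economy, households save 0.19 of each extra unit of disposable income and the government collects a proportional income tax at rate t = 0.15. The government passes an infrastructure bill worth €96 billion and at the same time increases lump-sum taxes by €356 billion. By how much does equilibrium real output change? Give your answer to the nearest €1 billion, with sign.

MPC = 1 − MPS = 1 − 0.19 = 0.81.
Expenditure multiplier = 1/(1 − c(1−t)) = 1/(1 − 0.81×0.85) = 1/0.3115 ≈ 3.21.
ΔG contributes k·ΔG = (+€96 billion) / 0.3115 ≈ +€308.2 billion.
ΔT of +€356 billion changes first-round spending by −c·ΔT = −€288.36 billion, contributing k·(−c·ΔT) = (−€288.36 billion) / 0.3115 ≈ −€925.7 billion.
Net ΔY = k(ΔG − c·ΔT) = (−€192.36 billion) / 0.3115 ≈ −€618 billion.

−€618 billion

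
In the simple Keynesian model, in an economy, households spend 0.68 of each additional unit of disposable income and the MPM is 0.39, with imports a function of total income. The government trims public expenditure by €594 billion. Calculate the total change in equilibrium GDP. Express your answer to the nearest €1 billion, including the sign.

Government-spending multiplier = 1/(1 − c + m) = 1/(1 − 0.68 + 0.39) = 1/0.71 ≈ 1.408.
ΔY = k × ΔG = (−€594 billion) / 0.71 ≈ −€837 billion.

−€837 billion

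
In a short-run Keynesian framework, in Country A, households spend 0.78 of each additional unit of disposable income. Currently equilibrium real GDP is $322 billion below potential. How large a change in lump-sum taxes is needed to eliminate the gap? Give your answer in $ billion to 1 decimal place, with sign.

Spending multiplier = 1/(1 − MPC) = 1/(1 − 0.78) = 1/0.22 ≈ 4.545.
Tax multiplier = −c·k = −0.78/0.22 ≈ −3.545. Need ΔY = +$322 billion, so ΔT = ΔY/(−c·k) = −(+$322 billion) × 0.22 / 0.78 ≈ −$90.8 billion.
The government should cut lump-sum taxes by $90.8 billion.

−$90.8 billion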